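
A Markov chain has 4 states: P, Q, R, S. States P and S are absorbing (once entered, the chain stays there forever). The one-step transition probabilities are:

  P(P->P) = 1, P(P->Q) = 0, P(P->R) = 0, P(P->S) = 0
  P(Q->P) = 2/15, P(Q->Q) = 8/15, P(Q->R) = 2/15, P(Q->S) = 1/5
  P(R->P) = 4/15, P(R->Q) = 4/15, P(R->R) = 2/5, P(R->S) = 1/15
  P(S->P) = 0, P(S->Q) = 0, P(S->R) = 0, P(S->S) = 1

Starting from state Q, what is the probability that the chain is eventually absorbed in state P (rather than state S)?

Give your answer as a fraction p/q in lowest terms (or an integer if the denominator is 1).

Answer: 26/55

Derivation:
Let a_i = P(absorbed in P | start in state i).
Boundary conditions: a_P = 1, a_S = 0.
For each transient state i, a_i = sum_j P(i->j) * a_j:
  a_Q = 2/15*a_P + 8/15*a_Q + 2/15*a_R + 1/5*a_S
  a_R = 4/15*a_P + 4/15*a_Q + 2/5*a_R + 1/15*a_S

Substituting a_P = 1 and a_S = 0, rearrange to (I - Q) a = r where r[i] = P(i -> P):
  [7/15, -2/15] . (a_Q, a_R) = 2/15
  [-4/15, 3/5] . (a_Q, a_R) = 4/15

Solving yields:
  a_Q = 26/55
  a_R = 36/55

Starting state is Q, so the absorption probability is a_Q = 26/55.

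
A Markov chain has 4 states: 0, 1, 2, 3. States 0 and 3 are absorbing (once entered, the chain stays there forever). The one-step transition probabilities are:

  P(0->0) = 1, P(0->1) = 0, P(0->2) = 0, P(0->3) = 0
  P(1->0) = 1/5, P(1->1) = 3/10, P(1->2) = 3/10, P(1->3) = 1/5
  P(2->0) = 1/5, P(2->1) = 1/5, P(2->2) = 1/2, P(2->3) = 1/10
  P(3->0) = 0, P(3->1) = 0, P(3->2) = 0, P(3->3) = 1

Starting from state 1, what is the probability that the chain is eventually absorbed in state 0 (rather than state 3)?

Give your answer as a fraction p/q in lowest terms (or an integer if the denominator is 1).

Answer: 16/29

Derivation:
Let a_i = P(absorbed in 0 | start in state i).
Boundary conditions: a_0 = 1, a_3 = 0.
For each transient state i, a_i = sum_j P(i->j) * a_j:
  a_1 = 1/5*a_0 + 3/10*a_1 + 3/10*a_2 + 1/5*a_3
  a_2 = 1/5*a_0 + 1/5*a_1 + 1/2*a_2 + 1/10*a_3

Substituting a_0 = 1 and a_3 = 0, rearrange to (I - Q) a = r where r[i] = P(i -> 0):
  [7/10, -3/10] . (a_1, a_2) = 1/5
  [-1/5, 1/2] . (a_1, a_2) = 1/5

Solving yields:
  a_1 = 16/29
  a_2 = 18/29

Starting state is 1, so the absorption probability is a_1 = 16/29.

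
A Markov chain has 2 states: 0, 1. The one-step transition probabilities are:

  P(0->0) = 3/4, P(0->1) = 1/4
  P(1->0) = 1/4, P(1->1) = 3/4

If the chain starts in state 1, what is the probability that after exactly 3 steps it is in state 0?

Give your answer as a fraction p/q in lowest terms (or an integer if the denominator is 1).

Computing P^3 by repeated multiplication:
P^1 =
  0: [3/4, 1/4]
  1: [1/4, 3/4]
P^2 =
  0: [5/8, 3/8]
  1: [3/8, 5/8]
P^3 =
  0: [9/16, 7/16]
  1: [7/16, 9/16]

(P^3)[1 -> 0] = 7/16

Answer: 7/16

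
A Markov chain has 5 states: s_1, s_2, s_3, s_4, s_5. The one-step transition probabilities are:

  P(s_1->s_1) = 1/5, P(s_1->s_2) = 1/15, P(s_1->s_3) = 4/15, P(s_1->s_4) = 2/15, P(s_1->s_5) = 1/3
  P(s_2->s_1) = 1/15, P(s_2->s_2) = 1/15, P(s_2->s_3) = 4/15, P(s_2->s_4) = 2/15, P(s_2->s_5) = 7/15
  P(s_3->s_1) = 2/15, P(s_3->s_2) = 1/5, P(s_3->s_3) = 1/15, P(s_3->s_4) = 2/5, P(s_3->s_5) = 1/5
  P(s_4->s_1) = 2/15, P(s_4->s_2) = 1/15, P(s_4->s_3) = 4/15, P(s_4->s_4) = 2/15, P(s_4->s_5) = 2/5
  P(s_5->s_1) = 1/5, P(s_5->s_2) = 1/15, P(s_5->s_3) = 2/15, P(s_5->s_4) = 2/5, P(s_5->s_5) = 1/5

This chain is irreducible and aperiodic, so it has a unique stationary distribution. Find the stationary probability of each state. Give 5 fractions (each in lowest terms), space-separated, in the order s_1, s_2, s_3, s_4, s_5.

The stationary distribution satisfies pi = pi * P, i.e.:
  pi_s_1 = 1/5*pi_s_1 + 1/15*pi_s_2 + 2/15*pi_s_3 + 2/15*pi_s_4 + 1/5*pi_s_5
  pi_s_2 = 1/15*pi_s_1 + 1/15*pi_s_2 + 1/5*pi_s_3 + 1/15*pi_s_4 + 1/15*pi_s_5
  pi_s_3 = 4/15*pi_s_1 + 4/15*pi_s_2 + 1/15*pi_s_3 + 4/15*pi_s_4 + 2/15*pi_s_5
  pi_s_4 = 2/15*pi_s_1 + 2/15*pi_s_2 + 2/5*pi_s_3 + 2/15*pi_s_4 + 2/5*pi_s_5
  pi_s_5 = 1/3*pi_s_1 + 7/15*pi_s_2 + 1/5*pi_s_3 + 2/5*pi_s_4 + 1/5*pi_s_5
with normalization: pi_s_1 + pi_s_2 + pi_s_3 + pi_s_4 + pi_s_5 = 1.

Using the first 4 balance equations plus normalization, the linear system A*pi = b is:
  [-4/5, 1/15, 2/15, 2/15, 1/5] . pi = 0
  [1/15, -14/15, 1/5, 1/15, 1/15] . pi = 0
  [4/15, 4/15, -14/15, 4/15, 2/15] . pi = 0
  [2/15, 2/15, 2/5, -13/15, 2/5] . pi = 0
  [1, 1, 1, 1, 1] . pi = 1

Solving yields:
  pi_s_1 = 5288/33555
  pi_s_2 = 3083/33555
  pi_s_3 = 423/2237
  pi_s_4 = 8834/33555
  pi_s_5 = 667/2237

Verification (pi * P):
  5288/33555*1/5 + 3083/33555*1/15 + 423/2237*2/15 + 8834/33555*2/15 + 667/2237*1/5 = 5288/33555 = pi_s_1  (ok)
  5288/33555*1/15 + 3083/33555*1/15 + 423/2237*1/5 + 8834/33555*1/15 + 667/2237*1/15 = 3083/33555 = pi_s_2  (ok)
  5288/33555*4/15 + 3083/33555*4/15 + 423/2237*1/15 + 8834/33555*4/15 + 667/2237*2/15 = 423/2237 = pi_s_3  (ok)
  5288/33555*2/15 + 3083/33555*2/15 + 423/2237*2/5 + 8834/33555*2/15 + 667/2237*2/5 = 8834/33555 = pi_s_4  (ok)
  5288/33555*1/3 + 3083/33555*7/15 + 423/2237*1/5 + 8834/33555*2/5 + 667/2237*1/5 = 667/2237 = pi_s_5  (ok)

Answer: 5288/33555 3083/33555 423/2237 8834/33555 667/2237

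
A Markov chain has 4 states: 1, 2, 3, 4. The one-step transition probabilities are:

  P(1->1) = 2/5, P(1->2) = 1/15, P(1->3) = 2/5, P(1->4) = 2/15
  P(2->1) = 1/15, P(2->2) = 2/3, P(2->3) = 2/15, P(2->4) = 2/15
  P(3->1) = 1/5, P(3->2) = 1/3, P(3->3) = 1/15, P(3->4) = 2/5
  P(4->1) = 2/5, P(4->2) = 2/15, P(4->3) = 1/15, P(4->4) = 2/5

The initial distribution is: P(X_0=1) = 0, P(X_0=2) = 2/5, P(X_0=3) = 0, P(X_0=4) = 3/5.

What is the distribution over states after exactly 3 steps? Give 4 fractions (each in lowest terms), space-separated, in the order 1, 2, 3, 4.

Answer: 4352/16875 5426/16875 331/1875 4118/16875

Derivation:
Propagating the distribution step by step (d_{t+1} = d_t * P):
d_0 = (1=0, 2=2/5, 3=0, 4=3/5)
  d_1[1] = 0*2/5 + 2/5*1/15 + 0*1/5 + 3/5*2/5 = 4/15
  d_1[2] = 0*1/15 + 2/5*2/3 + 0*1/3 + 3/5*2/15 = 26/75
  d_1[3] = 0*2/5 + 2/5*2/15 + 0*1/15 + 3/5*1/15 = 7/75
  d_1[4] = 0*2/15 + 2/5*2/15 + 0*2/5 + 3/5*2/5 = 22/75
d_1 = (1=4/15, 2=26/75, 3=7/75, 4=22/75)
  d_2[1] = 4/15*2/5 + 26/75*1/15 + 7/75*1/5 + 22/75*2/5 = 299/1125
  d_2[2] = 4/15*1/15 + 26/75*2/3 + 7/75*1/3 + 22/75*2/15 = 359/1125
  d_2[3] = 4/15*2/5 + 26/75*2/15 + 7/75*1/15 + 22/75*1/15 = 67/375
  d_2[4] = 4/15*2/15 + 26/75*2/15 + 7/75*2/5 + 22/75*2/5 = 266/1125
d_2 = (1=299/1125, 2=359/1125, 3=67/375, 4=266/1125)
  d_3[1] = 299/1125*2/5 + 359/1125*1/15 + 67/375*1/5 + 266/1125*2/5 = 4352/16875
  d_3[2] = 299/1125*1/15 + 359/1125*2/3 + 67/375*1/3 + 266/1125*2/15 = 5426/16875
  d_3[3] = 299/1125*2/5 + 359/1125*2/15 + 67/375*1/15 + 266/1125*1/15 = 331/1875
  d_3[4] = 299/1125*2/15 + 359/1125*2/15 + 67/375*2/5 + 266/1125*2/5 = 4118/16875
d_3 = (1=4352/16875, 2=5426/16875, 3=331/1875, 4=4118/16875)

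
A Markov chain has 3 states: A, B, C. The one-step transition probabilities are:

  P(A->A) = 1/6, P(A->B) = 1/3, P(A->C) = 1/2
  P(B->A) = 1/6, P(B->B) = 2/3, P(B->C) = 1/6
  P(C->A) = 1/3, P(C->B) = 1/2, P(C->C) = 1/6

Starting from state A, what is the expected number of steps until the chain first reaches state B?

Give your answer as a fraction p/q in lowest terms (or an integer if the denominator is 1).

Let h_i = expected steps to first reach B from state i.
Boundary: h_B = 0.
First-step equations for the other states:
  h_A = 1 + 1/6*h_A + 1/3*h_B + 1/2*h_C
  h_C = 1 + 1/3*h_A + 1/2*h_B + 1/6*h_C

Substituting h_B = 0 and rearranging gives the linear system (I - Q) h = 1:
  [5/6, -1/2] . (h_A, h_C) = 1
  [-1/3, 5/6] . (h_A, h_C) = 1

Solving yields:
  h_A = 48/19
  h_C = 42/19

Starting state is A, so the expected hitting time is h_A = 48/19.

Answer: 48/19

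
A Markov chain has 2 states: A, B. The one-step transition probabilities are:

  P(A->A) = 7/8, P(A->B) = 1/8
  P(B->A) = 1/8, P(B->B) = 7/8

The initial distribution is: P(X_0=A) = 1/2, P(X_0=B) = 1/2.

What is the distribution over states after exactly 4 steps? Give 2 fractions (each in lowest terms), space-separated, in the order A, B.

Answer: 1/2 1/2

Derivation:
Propagating the distribution step by step (d_{t+1} = d_t * P):
d_0 = (A=1/2, B=1/2)
  d_1[A] = 1/2*7/8 + 1/2*1/8 = 1/2
  d_1[B] = 1/2*1/8 + 1/2*7/8 = 1/2
d_1 = (A=1/2, B=1/2)
  d_2[A] = 1/2*7/8 + 1/2*1/8 = 1/2
  d_2[B] = 1/2*1/8 + 1/2*7/8 = 1/2
d_2 = (A=1/2, B=1/2)
  d_3[A] = 1/2*7/8 + 1/2*1/8 = 1/2
  d_3[B] = 1/2*1/8 + 1/2*7/8 = 1/2
d_3 = (A=1/2, B=1/2)
  d_4[A] = 1/2*7/8 + 1/2*1/8 = 1/2
  d_4[B] = 1/2*1/8 + 1/2*7/8 = 1/2
d_4 = (A=1/2, B=1/2)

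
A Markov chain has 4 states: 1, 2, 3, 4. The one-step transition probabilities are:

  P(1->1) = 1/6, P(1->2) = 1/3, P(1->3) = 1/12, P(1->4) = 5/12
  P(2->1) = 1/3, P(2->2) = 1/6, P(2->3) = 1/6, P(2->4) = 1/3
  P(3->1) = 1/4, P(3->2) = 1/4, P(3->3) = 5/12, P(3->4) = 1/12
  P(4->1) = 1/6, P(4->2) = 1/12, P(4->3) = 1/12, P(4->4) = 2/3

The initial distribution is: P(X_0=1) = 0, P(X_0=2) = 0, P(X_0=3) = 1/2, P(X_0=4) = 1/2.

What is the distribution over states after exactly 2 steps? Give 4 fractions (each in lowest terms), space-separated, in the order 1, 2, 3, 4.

Propagating the distribution step by step (d_{t+1} = d_t * P):
d_0 = (1=0, 2=0, 3=1/2, 4=1/2)
  d_1[1] = 0*1/6 + 0*1/3 + 1/2*1/4 + 1/2*1/6 = 5/24
  d_1[2] = 0*1/3 + 0*1/6 + 1/2*1/4 + 1/2*1/12 = 1/6
  d_1[3] = 0*1/12 + 0*1/6 + 1/2*5/12 + 1/2*1/12 = 1/4
  d_1[4] = 0*5/12 + 0*1/3 + 1/2*1/12 + 1/2*2/3 = 3/8
d_1 = (1=5/24, 2=1/6, 3=1/4, 4=3/8)
  d_2[1] = 5/24*1/6 + 1/6*1/3 + 1/4*1/4 + 3/8*1/6 = 31/144
  d_2[2] = 5/24*1/3 + 1/6*1/6 + 1/4*1/4 + 3/8*1/12 = 55/288
  d_2[3] = 5/24*1/12 + 1/6*1/6 + 1/4*5/12 + 3/8*1/12 = 13/72
  d_2[4] = 5/24*5/12 + 1/6*1/3 + 1/4*1/12 + 3/8*2/3 = 119/288
d_2 = (1=31/144, 2=55/288, 3=13/72, 4=119/288)

Answer: 31/144 55/288 13/72 119/288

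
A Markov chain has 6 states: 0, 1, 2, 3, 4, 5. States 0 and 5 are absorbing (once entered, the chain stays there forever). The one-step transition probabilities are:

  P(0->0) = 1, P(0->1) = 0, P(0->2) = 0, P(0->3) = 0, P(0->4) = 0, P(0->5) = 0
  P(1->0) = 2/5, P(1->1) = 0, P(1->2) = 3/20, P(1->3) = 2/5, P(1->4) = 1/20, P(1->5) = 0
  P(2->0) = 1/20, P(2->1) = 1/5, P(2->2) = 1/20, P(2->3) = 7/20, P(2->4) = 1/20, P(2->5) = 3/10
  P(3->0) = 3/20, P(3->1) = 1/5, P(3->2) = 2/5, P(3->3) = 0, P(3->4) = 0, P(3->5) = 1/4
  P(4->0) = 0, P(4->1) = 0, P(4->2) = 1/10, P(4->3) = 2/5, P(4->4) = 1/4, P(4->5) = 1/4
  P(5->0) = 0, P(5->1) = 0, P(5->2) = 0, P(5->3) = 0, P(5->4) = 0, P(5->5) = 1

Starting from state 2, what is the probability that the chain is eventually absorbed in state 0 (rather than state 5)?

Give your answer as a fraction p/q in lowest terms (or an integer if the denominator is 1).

Let a_i = P(absorbed in 0 | start in state i).
Boundary conditions: a_0 = 1, a_5 = 0.
For each transient state i, a_i = sum_j P(i->j) * a_j:
  a_1 = 2/5*a_0 + 0*a_1 + 3/20*a_2 + 2/5*a_3 + 1/20*a_4 + 0*a_5
  a_2 = 1/20*a_0 + 1/5*a_1 + 1/20*a_2 + 7/20*a_3 + 1/20*a_4 + 3/10*a_5
  a_3 = 3/20*a_0 + 1/5*a_1 + 2/5*a_2 + 0*a_3 + 0*a_4 + 1/4*a_5
  a_4 = 0*a_0 + 0*a_1 + 1/10*a_2 + 2/5*a_3 + 1/4*a_4 + 1/4*a_5

Substituting a_0 = 1 and a_5 = 0, rearrange to (I - Q) a = r where r[i] = P(i -> 0):
  [1, -3/20, -2/5, -1/20] . (a_1, a_2, a_3, a_4) = 2/5
  [-1/5, 19/20, -7/20, -1/20] . (a_1, a_2, a_3, a_4) = 1/20
  [-1/5, -2/5, 1, 0] . (a_1, a_2, a_3, a_4) = 3/20
  [0, -1/10, -2/5, 3/4] . (a_1, a_2, a_3, a_4) = 0

Solving yields:
  a_1 = 48319/76188
  a_2 = 965/2721
  a_3 = 7975/19047
  a_4 = 1718/6349

Starting state is 2, so the absorption probability is a_2 = 965/2721.

Answer: 965/2721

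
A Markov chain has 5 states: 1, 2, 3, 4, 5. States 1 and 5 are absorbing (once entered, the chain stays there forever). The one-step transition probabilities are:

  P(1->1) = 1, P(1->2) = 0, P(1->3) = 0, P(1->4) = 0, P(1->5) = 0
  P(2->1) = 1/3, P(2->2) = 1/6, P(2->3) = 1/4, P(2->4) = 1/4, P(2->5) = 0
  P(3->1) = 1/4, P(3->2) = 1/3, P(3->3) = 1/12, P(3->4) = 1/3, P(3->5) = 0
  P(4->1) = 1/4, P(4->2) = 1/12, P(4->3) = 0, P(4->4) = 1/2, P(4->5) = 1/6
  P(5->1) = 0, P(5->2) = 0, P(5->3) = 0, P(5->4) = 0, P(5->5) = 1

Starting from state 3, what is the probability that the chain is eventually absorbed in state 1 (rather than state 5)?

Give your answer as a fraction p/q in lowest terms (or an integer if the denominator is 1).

Let a_i = P(absorbed in 1 | start in state i).
Boundary conditions: a_1 = 1, a_5 = 0.
For each transient state i, a_i = sum_j P(i->j) * a_j:
  a_2 = 1/3*a_1 + 1/6*a_2 + 1/4*a_3 + 1/4*a_4 + 0*a_5
  a_3 = 1/4*a_1 + 1/3*a_2 + 1/12*a_3 + 1/3*a_4 + 0*a_5
  a_4 = 1/4*a_1 + 1/12*a_2 + 0*a_3 + 1/2*a_4 + 1/6*a_5

Substituting a_1 = 1 and a_5 = 0, rearrange to (I - Q) a = r where r[i] = P(i -> 1):
  [5/6, -1/4, -1/4] . (a_2, a_3, a_4) = 1/3
  [-1/3, 11/12, -1/3] . (a_2, a_3, a_4) = 1/4
  [-1/12, 0, 1/2] . (a_2, a_3, a_4) = 1/4

Solving yields:
  a_2 = 151/181
  a_3 = 439/543
  a_4 = 347/543

Starting state is 3, so the absorption probability is a_3 = 439/543.

Answer: 439/543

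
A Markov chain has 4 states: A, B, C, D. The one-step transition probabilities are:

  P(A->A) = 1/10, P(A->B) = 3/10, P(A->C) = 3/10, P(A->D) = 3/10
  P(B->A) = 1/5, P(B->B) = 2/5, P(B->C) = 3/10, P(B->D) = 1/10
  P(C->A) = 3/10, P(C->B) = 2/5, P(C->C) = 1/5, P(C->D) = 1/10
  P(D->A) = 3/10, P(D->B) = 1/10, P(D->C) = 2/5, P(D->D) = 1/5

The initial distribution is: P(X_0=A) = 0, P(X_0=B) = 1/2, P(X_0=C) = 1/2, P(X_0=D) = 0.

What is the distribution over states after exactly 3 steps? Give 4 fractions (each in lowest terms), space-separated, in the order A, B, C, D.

Answer: 447/2000 331/1000 23/80 79/500

Derivation:
Propagating the distribution step by step (d_{t+1} = d_t * P):
d_0 = (A=0, B=1/2, C=1/2, D=0)
  d_1[A] = 0*1/10 + 1/2*1/5 + 1/2*3/10 + 0*3/10 = 1/4
  d_1[B] = 0*3/10 + 1/2*2/5 + 1/2*2/5 + 0*1/10 = 2/5
  d_1[C] = 0*3/10 + 1/2*3/10 + 1/2*1/5 + 0*2/5 = 1/4
  d_1[D] = 0*3/10 + 1/2*1/10 + 1/2*1/10 + 0*1/5 = 1/10
d_1 = (A=1/4, B=2/5, C=1/4, D=1/10)
  d_2[A] = 1/4*1/10 + 2/5*1/5 + 1/4*3/10 + 1/10*3/10 = 21/100
  d_2[B] = 1/4*3/10 + 2/5*2/5 + 1/4*2/5 + 1/10*1/10 = 69/200
  d_2[C] = 1/4*3/10 + 2/5*3/10 + 1/4*1/5 + 1/10*2/5 = 57/200
  d_2[D] = 1/4*3/10 + 2/5*1/10 + 1/4*1/10 + 1/10*1/5 = 4/25
d_2 = (A=21/100, B=69/200, C=57/200, D=4/25)
  d_3[A] = 21/100*1/10 + 69/200*1/5 + 57/200*3/10 + 4/25*3/10 = 447/2000
  d_3[B] = 21/100*3/10 + 69/200*2/5 + 57/200*2/5 + 4/25*1/10 = 331/1000
  d_3[C] = 21/100*3/10 + 69/200*3/10 + 57/200*1/5 + 4/25*2/5 = 23/80
  d_3[D] = 21/100*3/10 + 69/200*1/10 + 57/200*1/10 + 4/25*1/5 = 79/500
d_3 = (A=447/2000, B=331/1000, C=23/80, D=79/500)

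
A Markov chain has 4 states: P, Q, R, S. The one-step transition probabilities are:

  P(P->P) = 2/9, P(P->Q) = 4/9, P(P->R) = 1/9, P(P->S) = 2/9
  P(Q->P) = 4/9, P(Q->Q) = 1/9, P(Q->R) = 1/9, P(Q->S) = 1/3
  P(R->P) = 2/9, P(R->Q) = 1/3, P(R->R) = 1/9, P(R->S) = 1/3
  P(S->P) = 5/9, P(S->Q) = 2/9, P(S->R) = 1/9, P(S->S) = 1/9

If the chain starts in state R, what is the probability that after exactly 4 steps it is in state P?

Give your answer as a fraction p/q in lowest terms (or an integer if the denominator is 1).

Answer: 2408/6561

Derivation:
Computing P^4 by repeated multiplication:
P^1 =
  P: [2/9, 4/9, 1/9, 2/9]
  Q: [4/9, 1/9, 1/9, 1/3]
  R: [2/9, 1/3, 1/9, 1/3]
  S: [5/9, 2/9, 1/9, 1/9]
P^2 =
  P: [32/81, 19/81, 1/9, 7/27]
  Q: [29/81, 26/81, 1/9, 17/81]
  R: [11/27, 20/81, 1/9, 19/81]
  S: [25/81, 1/3, 1/9, 20/81]
P^3 =
  P: [263/729, 8/27, 1/9, 169/729]
  Q: [265/729, 203/729, 1/9, 20/81]
  R: [259/729, 217/729, 1/9, 172/729]
  S: [92/243, 194/729, 1/9, 178/729]
P^4 =
  P: [799/2187, 1849/6561, 1/9, 1586/6561]
  Q: [2404/6561, 622/2187, 1/9, 1562/6561]
  R: [2408/6561, 1840/6561, 1/9, 176/729]
  S: [2380/6561, 1897/6561, 1/9, 1555/6561]

(P^4)[R -> P] = 2408/6561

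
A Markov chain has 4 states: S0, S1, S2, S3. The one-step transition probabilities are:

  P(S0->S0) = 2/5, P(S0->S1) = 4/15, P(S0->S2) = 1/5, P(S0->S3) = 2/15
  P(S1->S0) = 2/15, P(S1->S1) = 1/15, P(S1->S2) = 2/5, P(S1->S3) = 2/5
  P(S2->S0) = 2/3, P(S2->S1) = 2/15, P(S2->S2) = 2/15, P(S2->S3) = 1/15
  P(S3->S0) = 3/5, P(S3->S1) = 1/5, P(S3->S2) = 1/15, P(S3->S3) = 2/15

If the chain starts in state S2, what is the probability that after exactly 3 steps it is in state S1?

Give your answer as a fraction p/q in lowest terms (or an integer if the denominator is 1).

Answer: 623/3375

Derivation:
Computing P^3 by repeated multiplication:
P^1 =
  S0: [2/5, 4/15, 1/5, 2/15]
  S1: [2/15, 1/15, 2/5, 2/5]
  S2: [2/3, 2/15, 2/15, 1/15]
  S3: [3/5, 1/5, 1/15, 2/15]
P^2 =
  S0: [92/225, 8/45, 2/9, 43/225]
  S1: [128/225, 13/75, 2/15, 28/225]
  S2: [31/75, 49/225, 47/225, 4/25]
  S3: [88/225, 47/225, 49/225, 41/225]
P^3 =
  S0: [1519/3375, 637/3375, 659/3375, 112/675]
  S1: [466/1125, 139/675, 706/3375, 64/375]
  S2: [58/135, 623/3375, 703/3375, 599/3375]
  S3: [1481/3375, 124/675, 137/675, 589/3375]

(P^3)[S2 -> S1] = 623/3375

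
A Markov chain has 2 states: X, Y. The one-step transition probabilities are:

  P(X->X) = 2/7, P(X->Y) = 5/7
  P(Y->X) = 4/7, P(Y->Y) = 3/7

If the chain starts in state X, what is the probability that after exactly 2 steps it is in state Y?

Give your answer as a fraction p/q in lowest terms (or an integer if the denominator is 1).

Computing P^2 by repeated multiplication:
P^1 =
  X: [2/7, 5/7]
  Y: [4/7, 3/7]
P^2 =
  X: [24/49, 25/49]
  Y: [20/49, 29/49]

(P^2)[X -> Y] = 25/49

Answer: 25/49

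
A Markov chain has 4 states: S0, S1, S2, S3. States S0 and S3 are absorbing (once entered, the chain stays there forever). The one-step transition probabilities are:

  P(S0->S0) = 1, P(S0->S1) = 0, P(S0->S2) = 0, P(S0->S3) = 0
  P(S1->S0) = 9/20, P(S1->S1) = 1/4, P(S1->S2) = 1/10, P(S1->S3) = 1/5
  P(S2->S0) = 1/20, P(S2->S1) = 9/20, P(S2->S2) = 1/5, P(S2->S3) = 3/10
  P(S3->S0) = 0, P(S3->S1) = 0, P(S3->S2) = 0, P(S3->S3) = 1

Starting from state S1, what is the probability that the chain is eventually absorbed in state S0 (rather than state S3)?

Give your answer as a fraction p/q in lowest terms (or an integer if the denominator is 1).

Answer: 73/111

Derivation:
Let a_i = P(absorbed in S0 | start in state i).
Boundary conditions: a_S0 = 1, a_S3 = 0.
For each transient state i, a_i = sum_j P(i->j) * a_j:
  a_S1 = 9/20*a_S0 + 1/4*a_S1 + 1/10*a_S2 + 1/5*a_S3
  a_S2 = 1/20*a_S0 + 9/20*a_S1 + 1/5*a_S2 + 3/10*a_S3

Substituting a_S0 = 1 and a_S3 = 0, rearrange to (I - Q) a = r where r[i] = P(i -> S0):
  [3/4, -1/10] . (a_S1, a_S2) = 9/20
  [-9/20, 4/5] . (a_S1, a_S2) = 1/20

Solving yields:
  a_S1 = 73/111
  a_S2 = 16/37

Starting state is S1, so the absorption probability is a_S1 = 73/111.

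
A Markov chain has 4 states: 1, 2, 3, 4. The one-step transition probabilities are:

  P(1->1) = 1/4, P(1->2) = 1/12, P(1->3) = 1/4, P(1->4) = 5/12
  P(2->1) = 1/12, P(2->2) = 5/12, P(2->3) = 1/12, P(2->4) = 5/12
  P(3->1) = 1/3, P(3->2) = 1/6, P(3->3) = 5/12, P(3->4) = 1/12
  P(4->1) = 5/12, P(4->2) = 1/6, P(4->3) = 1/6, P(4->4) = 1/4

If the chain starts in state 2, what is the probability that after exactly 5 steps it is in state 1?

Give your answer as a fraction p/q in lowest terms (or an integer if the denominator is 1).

Computing P^5 by repeated multiplication:
P^1 =
  1: [1/4, 1/12, 1/4, 5/12]
  2: [1/12, 5/12, 1/12, 5/12]
  3: [1/3, 1/6, 5/12, 1/12]
  4: [5/12, 1/6, 1/6, 1/4]
P^2 =
  1: [47/144, 1/6, 35/144, 19/72]
  2: [37/144, 19/72, 23/144, 23/72]
  3: [13/48, 13/72, 41/144, 19/72]
  4: [5/18, 25/144, 11/48, 23/72]
P^3 =
  1: [55/192, 313/1728, 13/54, 7/24]
  2: [157/576, 365/1728, 89/432, 67/216]
  3: [497/1728, 109/576, 53/216, 5/18]
  4: [169/576, 323/1728, 67/288, 31/108]
P^4 =
  1: [997/3456, 325/1728, 2443/10368, 373/1296]
  2: [2941/10368, 85/432, 2315/10368, 8/27]
  3: [2957/10368, 985/5184, 2449/10368, 187/648]
  4: [1483/5184, 653/3456, 2423/10368, 755/2592]
P^5 =
  1: [35615/124416, 7865/41472, 539/2304, 9025/31104]
  2: [35483/124416, 23915/124416, 14291/62208, 9109/31104]
  3: [35597/124416, 23689/124416, 1615/6912, 3005/10368]
  4: [3961/13824, 23647/124416, 7253/31104, 1003/3456]

(P^5)[2 -> 1] = 35483/124416

Answer: 35483/124416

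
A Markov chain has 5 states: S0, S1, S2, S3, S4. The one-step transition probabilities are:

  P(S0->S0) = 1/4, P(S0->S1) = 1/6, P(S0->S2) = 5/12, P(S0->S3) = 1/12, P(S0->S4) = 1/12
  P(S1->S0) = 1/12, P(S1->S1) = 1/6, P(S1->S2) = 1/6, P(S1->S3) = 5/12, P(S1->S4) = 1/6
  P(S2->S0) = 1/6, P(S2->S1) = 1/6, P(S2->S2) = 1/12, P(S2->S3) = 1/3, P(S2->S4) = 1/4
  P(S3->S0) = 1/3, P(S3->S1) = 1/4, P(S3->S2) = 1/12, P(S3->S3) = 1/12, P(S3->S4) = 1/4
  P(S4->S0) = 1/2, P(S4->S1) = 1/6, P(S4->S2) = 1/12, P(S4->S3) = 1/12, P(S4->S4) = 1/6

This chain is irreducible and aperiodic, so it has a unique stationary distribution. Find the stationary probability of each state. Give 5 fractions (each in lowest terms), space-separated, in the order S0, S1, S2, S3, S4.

The stationary distribution satisfies pi = pi * P, i.e.:
  pi_S0 = 1/4*pi_S0 + 1/12*pi_S1 + 1/6*pi_S2 + 1/3*pi_S3 + 1/2*pi_S4
  pi_S1 = 1/6*pi_S0 + 1/6*pi_S1 + 1/6*pi_S2 + 1/4*pi_S3 + 1/6*pi_S4
  pi_S2 = 5/12*pi_S0 + 1/6*pi_S1 + 1/12*pi_S2 + 1/12*pi_S3 + 1/12*pi_S4
  pi_S3 = 1/12*pi_S0 + 5/12*pi_S1 + 1/3*pi_S2 + 1/12*pi_S3 + 1/12*pi_S4
  pi_S4 = 1/12*pi_S0 + 1/6*pi_S1 + 1/4*pi_S2 + 1/4*pi_S3 + 1/6*pi_S4
with normalization: pi_S0 + pi_S1 + pi_S2 + pi_S3 + pi_S4 = 1.

Using the first 4 balance equations plus normalization, the linear system A*pi = b is:
  [-3/4, 1/12, 1/6, 1/3, 1/2] . pi = 0
  [1/6, -5/6, 1/6, 1/4, 1/6] . pi = 0
  [5/12, 1/6, -11/12, 1/12, 1/12] . pi = 0
  [1/12, 5/12, 1/3, -11/12, 1/12] . pi = 0
  [1, 1, 1, 1, 1] . pi = 1

Solving yields:
  pi_S0 = 7323/27743
  pi_S1 = 5065/27743
  pi_S2 = 5175/27743
  pi_S3 = 5294/27743
  pi_S4 = 4886/27743

Verification (pi * P):
  7323/27743*1/4 + 5065/27743*1/12 + 5175/27743*1/6 + 5294/27743*1/3 + 4886/27743*1/2 = 7323/27743 = pi_S0  (ok)
  7323/27743*1/6 + 5065/27743*1/6 + 5175/27743*1/6 + 5294/27743*1/4 + 4886/27743*1/6 = 5065/27743 = pi_S1  (ok)
  7323/27743*5/12 + 5065/27743*1/6 + 5175/27743*1/12 + 5294/27743*1/12 + 4886/27743*1/12 = 5175/27743 = pi_S2  (ok)
  7323/27743*1/12 + 5065/27743*5/12 + 5175/27743*1/3 + 5294/27743*1/12 + 4886/27743*1/12 = 5294/27743 = pi_S3  (ok)
  7323/27743*1/12 + 5065/27743*1/6 + 5175/27743*1/4 + 5294/27743*1/4 + 4886/27743*1/6 = 4886/27743 = pi_S4  (ok)

Answer: 7323/27743 5065/27743 5175/27743 5294/27743 4886/27743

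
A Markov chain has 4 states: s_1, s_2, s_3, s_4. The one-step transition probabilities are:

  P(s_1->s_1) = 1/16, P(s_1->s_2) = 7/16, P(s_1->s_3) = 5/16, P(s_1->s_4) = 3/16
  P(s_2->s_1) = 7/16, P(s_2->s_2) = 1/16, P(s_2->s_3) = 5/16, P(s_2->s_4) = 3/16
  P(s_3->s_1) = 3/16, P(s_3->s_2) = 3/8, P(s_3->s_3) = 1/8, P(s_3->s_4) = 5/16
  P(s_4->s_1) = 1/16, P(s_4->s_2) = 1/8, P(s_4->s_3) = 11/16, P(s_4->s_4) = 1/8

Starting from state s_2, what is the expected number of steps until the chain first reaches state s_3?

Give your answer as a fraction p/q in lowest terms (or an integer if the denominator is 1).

Let h_i = expected steps to first reach s_3 from state i.
Boundary: h_s_3 = 0.
First-step equations for the other states:
  h_s_1 = 1 + 1/16*h_s_1 + 7/16*h_s_2 + 5/16*h_s_3 + 3/16*h_s_4
  h_s_2 = 1 + 7/16*h_s_1 + 1/16*h_s_2 + 5/16*h_s_3 + 3/16*h_s_4
  h_s_4 = 1 + 1/16*h_s_1 + 1/8*h_s_2 + 11/16*h_s_3 + 1/8*h_s_4

Substituting h_s_3 = 0 and rearranging gives the linear system (I - Q) h = 1:
  [15/16, -7/16, -3/16] . (h_s_1, h_s_2, h_s_4) = 1
  [-7/16, 15/16, -3/16] . (h_s_1, h_s_2, h_s_4) = 1
  [-1/16, -1/8, 7/8] . (h_s_1, h_s_2, h_s_4) = 1

Solving yields:
  h_s_1 = 272/103
  h_s_2 = 272/103
  h_s_4 = 176/103

Starting state is s_2, so the expected hitting time is h_s_2 = 272/103.

Answer: 272/103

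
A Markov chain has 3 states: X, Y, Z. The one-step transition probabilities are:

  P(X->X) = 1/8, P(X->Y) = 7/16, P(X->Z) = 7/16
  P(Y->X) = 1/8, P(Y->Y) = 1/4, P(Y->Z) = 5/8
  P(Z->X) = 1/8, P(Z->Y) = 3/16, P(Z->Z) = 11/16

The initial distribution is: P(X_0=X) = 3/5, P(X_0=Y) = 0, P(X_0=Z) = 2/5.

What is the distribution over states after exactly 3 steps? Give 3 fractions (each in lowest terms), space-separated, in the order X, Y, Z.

Propagating the distribution step by step (d_{t+1} = d_t * P):
d_0 = (X=3/5, Y=0, Z=2/5)
  d_1[X] = 3/5*1/8 + 0*1/8 + 2/5*1/8 = 1/8
  d_1[Y] = 3/5*7/16 + 0*1/4 + 2/5*3/16 = 27/80
  d_1[Z] = 3/5*7/16 + 0*5/8 + 2/5*11/16 = 43/80
d_1 = (X=1/8, Y=27/80, Z=43/80)
  d_2[X] = 1/8*1/8 + 27/80*1/8 + 43/80*1/8 = 1/8
  d_2[Y] = 1/8*7/16 + 27/80*1/4 + 43/80*3/16 = 307/1280
  d_2[Z] = 1/8*7/16 + 27/80*5/8 + 43/80*11/16 = 813/1280
d_2 = (X=1/8, Y=307/1280, Z=813/1280)
  d_3[X] = 1/8*1/8 + 307/1280*1/8 + 813/1280*1/8 = 1/8
  d_3[Y] = 1/8*7/16 + 307/1280*1/4 + 813/1280*3/16 = 4787/20480
  d_3[Z] = 1/8*7/16 + 307/1280*5/8 + 813/1280*11/16 = 13133/20480
d_3 = (X=1/8, Y=4787/20480, Z=13133/20480)

Answer: 1/8 4787/20480 13133/20480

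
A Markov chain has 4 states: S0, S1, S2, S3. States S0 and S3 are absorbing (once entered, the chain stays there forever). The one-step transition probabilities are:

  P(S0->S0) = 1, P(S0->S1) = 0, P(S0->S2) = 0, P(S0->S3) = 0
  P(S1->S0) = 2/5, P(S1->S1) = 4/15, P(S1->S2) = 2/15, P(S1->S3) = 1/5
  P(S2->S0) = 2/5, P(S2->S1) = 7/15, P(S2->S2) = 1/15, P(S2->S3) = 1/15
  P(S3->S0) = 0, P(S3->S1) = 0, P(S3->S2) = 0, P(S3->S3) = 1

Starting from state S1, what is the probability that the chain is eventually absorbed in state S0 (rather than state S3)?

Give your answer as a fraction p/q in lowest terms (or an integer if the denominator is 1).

Let a_i = P(absorbed in S0 | start in state i).
Boundary conditions: a_S0 = 1, a_S3 = 0.
For each transient state i, a_i = sum_j P(i->j) * a_j:
  a_S1 = 2/5*a_S0 + 4/15*a_S1 + 2/15*a_S2 + 1/5*a_S3
  a_S2 = 2/5*a_S0 + 7/15*a_S1 + 1/15*a_S2 + 1/15*a_S3

Substituting a_S0 = 1 and a_S3 = 0, rearrange to (I - Q) a = r where r[i] = P(i -> S0):
  [11/15, -2/15] . (a_S1, a_S2) = 2/5
  [-7/15, 14/15] . (a_S1, a_S2) = 2/5

Solving yields:
  a_S1 = 24/35
  a_S2 = 27/35

Starting state is S1, so the absorption probability is a_S1 = 24/35.

Answer: 24/35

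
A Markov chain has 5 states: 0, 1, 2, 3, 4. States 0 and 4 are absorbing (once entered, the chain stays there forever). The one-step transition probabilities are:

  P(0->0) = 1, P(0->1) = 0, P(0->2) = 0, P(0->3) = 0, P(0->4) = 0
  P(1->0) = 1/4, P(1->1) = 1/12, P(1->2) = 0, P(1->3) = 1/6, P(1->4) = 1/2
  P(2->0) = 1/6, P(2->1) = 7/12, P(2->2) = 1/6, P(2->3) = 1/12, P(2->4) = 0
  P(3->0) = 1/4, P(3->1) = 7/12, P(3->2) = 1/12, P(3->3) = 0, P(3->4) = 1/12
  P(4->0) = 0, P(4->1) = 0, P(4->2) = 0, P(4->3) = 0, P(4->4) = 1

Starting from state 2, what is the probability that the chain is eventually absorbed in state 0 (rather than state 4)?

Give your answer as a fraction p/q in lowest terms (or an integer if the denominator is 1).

Let a_i = P(absorbed in 0 | start in state i).
Boundary conditions: a_0 = 1, a_4 = 0.
For each transient state i, a_i = sum_j P(i->j) * a_j:
  a_1 = 1/4*a_0 + 1/12*a_1 + 0*a_2 + 1/6*a_3 + 1/2*a_4
  a_2 = 1/6*a_0 + 7/12*a_1 + 1/6*a_2 + 1/12*a_3 + 0*a_4
  a_3 = 1/4*a_0 + 7/12*a_1 + 1/12*a_2 + 0*a_3 + 1/12*a_4

Substituting a_0 = 1 and a_4 = 0, rearrange to (I - Q) a = r where r[i] = P(i -> 0):
  [11/12, 0, -1/6] . (a_1, a_2, a_3) = 1/4
  [-7/12, 5/6, -1/12] . (a_1, a_2, a_3) = 1/6
  [-7/12, -1/12, 1] . (a_1, a_2, a_3) = 1/4

Solving yields:
  a_1 = 421/1155
  a_2 = 584/1155
  a_3 = 53/105

Starting state is 2, so the absorption probability is a_2 = 584/1155.

Answer: 584/1155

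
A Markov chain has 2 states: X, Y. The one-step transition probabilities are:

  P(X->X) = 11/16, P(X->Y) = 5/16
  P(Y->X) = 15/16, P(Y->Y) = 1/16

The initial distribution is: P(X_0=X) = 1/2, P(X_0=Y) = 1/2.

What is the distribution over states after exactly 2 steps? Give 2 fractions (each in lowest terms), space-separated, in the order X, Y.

Propagating the distribution step by step (d_{t+1} = d_t * P):
d_0 = (X=1/2, Y=1/2)
  d_1[X] = 1/2*11/16 + 1/2*15/16 = 13/16
  d_1[Y] = 1/2*5/16 + 1/2*1/16 = 3/16
d_1 = (X=13/16, Y=3/16)
  d_2[X] = 13/16*11/16 + 3/16*15/16 = 47/64
  d_2[Y] = 13/16*5/16 + 3/16*1/16 = 17/64
d_2 = (X=47/64, Y=17/64)

Answer: 47/64 17/64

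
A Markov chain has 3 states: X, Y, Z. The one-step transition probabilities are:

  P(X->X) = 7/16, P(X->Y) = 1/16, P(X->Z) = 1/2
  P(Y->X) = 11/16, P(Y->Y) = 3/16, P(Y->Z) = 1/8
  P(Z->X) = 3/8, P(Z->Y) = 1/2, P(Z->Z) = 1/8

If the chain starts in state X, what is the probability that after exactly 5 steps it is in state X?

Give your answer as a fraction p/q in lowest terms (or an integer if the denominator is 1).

Answer: 123679/262144

Derivation:
Computing P^5 by repeated multiplication:
P^1 =
  X: [7/16, 1/16, 1/2]
  Y: [11/16, 3/16, 1/8]
  Z: [3/8, 1/2, 1/8]
P^2 =
  X: [27/64, 37/128, 37/128]
  Y: [61/128, 9/64, 49/128]
  Z: [71/128, 23/128, 17/64]
P^3 =
  X: [1007/2048, 461/2048, 145/512]
  Y: [919/2048, 507/2048, 311/1024]
  Z: [477/1024, 103/512, 341/1024]
P^4 =
  X: [975/2048, 3515/16384, 5069/16384]
  Y: [7871/16384, 927/4096, 4805/16384]
  Z: [7651/16384, 3823/16384, 2455/8192]
P^5 =
  X: [123679/262144, 58897/262144, 4973/16384]
  Y: [124715/262144, 57435/262144, 39997/131072]
  Z: [62535/131072, 1825/8192, 39337/131072]

(P^5)[X -> X] = 123679/262144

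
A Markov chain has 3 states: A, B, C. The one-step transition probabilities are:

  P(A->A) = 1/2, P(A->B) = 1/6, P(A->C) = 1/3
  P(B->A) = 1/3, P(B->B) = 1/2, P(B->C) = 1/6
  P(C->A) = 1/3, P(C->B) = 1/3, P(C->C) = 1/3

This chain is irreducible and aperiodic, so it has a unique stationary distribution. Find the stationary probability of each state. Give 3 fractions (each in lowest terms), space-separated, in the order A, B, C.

The stationary distribution satisfies pi = pi * P, i.e.:
  pi_A = 1/2*pi_A + 1/3*pi_B + 1/3*pi_C
  pi_B = 1/6*pi_A + 1/2*pi_B + 1/3*pi_C
  pi_C = 1/3*pi_A + 1/6*pi_B + 1/3*pi_C
with normalization: pi_A + pi_B + pi_C = 1.

Using the first 2 balance equations plus normalization, the linear system A*pi = b is:
  [-1/2, 1/3, 1/3] . pi = 0
  [1/6, -1/2, 1/3] . pi = 0
  [1, 1, 1] . pi = 1

Solving yields:
  pi_A = 2/5
  pi_B = 8/25
  pi_C = 7/25

Verification (pi * P):
  2/5*1/2 + 8/25*1/3 + 7/25*1/3 = 2/5 = pi_A  (ok)
  2/5*1/6 + 8/25*1/2 + 7/25*1/3 = 8/25 = pi_B  (ok)
  2/5*1/3 + 8/25*1/6 + 7/25*1/3 = 7/25 = pi_C  (ok)

Answer: 2/5 8/25 7/25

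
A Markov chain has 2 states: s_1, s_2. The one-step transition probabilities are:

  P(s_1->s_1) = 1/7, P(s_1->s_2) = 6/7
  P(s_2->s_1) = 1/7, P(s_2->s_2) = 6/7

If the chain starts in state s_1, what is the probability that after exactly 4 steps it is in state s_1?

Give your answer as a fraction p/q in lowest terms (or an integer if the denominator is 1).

Answer: 1/7

Derivation:
Computing P^4 by repeated multiplication:
P^1 =
  s_1: [1/7, 6/7]
  s_2: [1/7, 6/7]
P^2 =
  s_1: [1/7, 6/7]
  s_2: [1/7, 6/7]
P^3 =
  s_1: [1/7, 6/7]
  s_2: [1/7, 6/7]
P^4 =
  s_1: [1/7, 6/7]
  s_2: [1/7, 6/7]

(P^4)[s_1 -> s_1] = 1/7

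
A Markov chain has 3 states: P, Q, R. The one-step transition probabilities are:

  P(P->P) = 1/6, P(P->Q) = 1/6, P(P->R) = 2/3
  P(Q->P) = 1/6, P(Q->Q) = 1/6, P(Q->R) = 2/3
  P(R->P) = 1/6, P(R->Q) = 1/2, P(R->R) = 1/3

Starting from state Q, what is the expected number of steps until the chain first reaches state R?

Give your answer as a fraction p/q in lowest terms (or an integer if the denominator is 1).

Answer: 3/2

Derivation:
Let h_i = expected steps to first reach R from state i.
Boundary: h_R = 0.
First-step equations for the other states:
  h_P = 1 + 1/6*h_P + 1/6*h_Q + 2/3*h_R
  h_Q = 1 + 1/6*h_P + 1/6*h_Q + 2/3*h_R

Substituting h_R = 0 and rearranging gives the linear system (I - Q) h = 1:
  [5/6, -1/6] . (h_P, h_Q) = 1
  [-1/6, 5/6] . (h_P, h_Q) = 1

Solving yields:
  h_P = 3/2
  h_Q = 3/2

Starting state is Q, so the expected hitting time is h_Q = 3/2.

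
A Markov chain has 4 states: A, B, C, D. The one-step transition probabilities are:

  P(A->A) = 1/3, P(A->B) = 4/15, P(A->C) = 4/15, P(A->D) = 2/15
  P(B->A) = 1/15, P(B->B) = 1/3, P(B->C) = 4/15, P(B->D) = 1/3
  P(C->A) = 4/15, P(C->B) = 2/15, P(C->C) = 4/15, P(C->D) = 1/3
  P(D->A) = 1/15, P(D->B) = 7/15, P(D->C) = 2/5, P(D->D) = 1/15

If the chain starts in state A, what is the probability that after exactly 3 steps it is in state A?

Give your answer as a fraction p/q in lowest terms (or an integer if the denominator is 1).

Answer: 121/675

Derivation:
Computing P^3 by repeated multiplication:
P^1 =
  A: [1/3, 4/15, 4/15, 2/15]
  B: [1/15, 1/3, 4/15, 1/3]
  C: [4/15, 2/15, 4/15, 1/3]
  D: [1/15, 7/15, 2/5, 1/15]
P^2 =
  A: [47/225, 62/225, 64/225, 52/225]
  B: [31/225, 8/25, 14/45, 52/225]
  C: [43/225, 23/75, 14/45, 43/225]
  D: [37/225, 58/225, 62/225, 68/225]
P^3 =
  A: [121/675, 22/75, 1004/3375, 776/3375]
  B: [559/3375, 988/3375, 1004/3375, 824/3375]
  C: [607/3375, 958/3375, 986/3375, 824/3375]
  D: [559/3375, 346/1125, 1036/3375, 742/3375]

(P^3)[A -> A] = 121/675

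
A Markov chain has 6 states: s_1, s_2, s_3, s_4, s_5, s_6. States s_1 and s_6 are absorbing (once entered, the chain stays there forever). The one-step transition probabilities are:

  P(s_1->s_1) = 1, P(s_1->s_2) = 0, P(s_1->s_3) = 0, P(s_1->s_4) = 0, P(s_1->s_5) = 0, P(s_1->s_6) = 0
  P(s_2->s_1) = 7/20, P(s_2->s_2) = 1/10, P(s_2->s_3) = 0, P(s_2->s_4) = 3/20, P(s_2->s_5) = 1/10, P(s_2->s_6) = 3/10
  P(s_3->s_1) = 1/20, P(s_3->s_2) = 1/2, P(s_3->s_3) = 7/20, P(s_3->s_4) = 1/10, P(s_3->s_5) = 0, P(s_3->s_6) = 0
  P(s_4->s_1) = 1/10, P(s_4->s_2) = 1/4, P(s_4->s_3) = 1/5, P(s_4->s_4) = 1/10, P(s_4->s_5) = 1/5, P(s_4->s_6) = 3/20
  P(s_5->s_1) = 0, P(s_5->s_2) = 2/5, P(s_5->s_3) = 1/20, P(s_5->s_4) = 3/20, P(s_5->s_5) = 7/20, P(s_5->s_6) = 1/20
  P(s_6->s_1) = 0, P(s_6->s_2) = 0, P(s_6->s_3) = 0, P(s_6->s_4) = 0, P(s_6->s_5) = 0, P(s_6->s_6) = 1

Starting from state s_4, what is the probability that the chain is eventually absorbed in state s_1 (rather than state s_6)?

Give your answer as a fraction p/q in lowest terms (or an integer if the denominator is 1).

Let a_i = P(absorbed in s_1 | start in state i).
Boundary conditions: a_s_1 = 1, a_s_6 = 0.
For each transient state i, a_i = sum_j P(i->j) * a_j:
  a_s_2 = 7/20*a_s_1 + 1/10*a_s_2 + 0*a_s_3 + 3/20*a_s_4 + 1/10*a_s_5 + 3/10*a_s_6
  a_s_3 = 1/20*a_s_1 + 1/2*a_s_2 + 7/20*a_s_3 + 1/10*a_s_4 + 0*a_s_5 + 0*a_s_6
  a_s_4 = 1/10*a_s_1 + 1/4*a_s_2 + 1/5*a_s_3 + 1/10*a_s_4 + 1/5*a_s_5 + 3/20*a_s_6
  a_s_5 = 0*a_s_1 + 2/5*a_s_2 + 1/20*a_s_3 + 3/20*a_s_4 + 7/20*a_s_5 + 1/20*a_s_6

Substituting a_s_1 = 1 and a_s_6 = 0, rearrange to (I - Q) a = r where r[i] = P(i -> s_1):
  [9/10, 0, -3/20, -1/10] . (a_s_2, a_s_3, a_s_4, a_s_5) = 7/20
  [-1/2, 13/20, -1/10, 0] . (a_s_2, a_s_3, a_s_4, a_s_5) = 1/20
  [-1/4, -1/5, 9/10, -1/5] . (a_s_2, a_s_3, a_s_4, a_s_5) = 1/10
  [-2/5, -1/20, -3/20, 13/20] . (a_s_2, a_s_3, a_s_4, a_s_5) = 0

Solving yields:
  a_s_2 = 1096/2097
  a_s_3 = 22057/39843
  a_s_4 = 6443/13281
  a_s_5 = 2108/4427

Starting state is s_4, so the absorption probability is a_s_4 = 6443/13281.

Answer: 6443/13281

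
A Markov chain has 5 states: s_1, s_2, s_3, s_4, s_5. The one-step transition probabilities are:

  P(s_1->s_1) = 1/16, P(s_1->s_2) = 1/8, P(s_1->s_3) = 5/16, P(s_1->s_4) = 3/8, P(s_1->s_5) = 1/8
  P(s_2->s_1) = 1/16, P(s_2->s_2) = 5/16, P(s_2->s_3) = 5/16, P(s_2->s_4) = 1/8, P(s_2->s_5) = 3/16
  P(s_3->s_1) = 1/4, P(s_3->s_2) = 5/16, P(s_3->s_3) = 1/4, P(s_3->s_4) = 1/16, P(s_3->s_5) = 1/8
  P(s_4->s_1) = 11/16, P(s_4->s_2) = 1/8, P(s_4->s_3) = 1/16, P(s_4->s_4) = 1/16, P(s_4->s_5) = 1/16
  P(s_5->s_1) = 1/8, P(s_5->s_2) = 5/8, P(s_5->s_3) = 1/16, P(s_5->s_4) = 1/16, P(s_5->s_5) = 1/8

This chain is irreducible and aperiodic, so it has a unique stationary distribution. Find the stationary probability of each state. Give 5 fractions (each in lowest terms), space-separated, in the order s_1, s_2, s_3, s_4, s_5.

Answer: 1214/5953 1721/5953 1361/5953 859/5953 798/5953

Derivation:
The stationary distribution satisfies pi = pi * P, i.e.:
  pi_s_1 = 1/16*pi_s_1 + 1/16*pi_s_2 + 1/4*pi_s_3 + 11/16*pi_s_4 + 1/8*pi_s_5
  pi_s_2 = 1/8*pi_s_1 + 5/16*pi_s_2 + 5/16*pi_s_3 + 1/8*pi_s_4 + 5/8*pi_s_5
  pi_s_3 = 5/16*pi_s_1 + 5/16*pi_s_2 + 1/4*pi_s_3 + 1/16*pi_s_4 + 1/16*pi_s_5
  pi_s_4 = 3/8*pi_s_1 + 1/8*pi_s_2 + 1/16*pi_s_3 + 1/16*pi_s_4 + 1/16*pi_s_5
  pi_s_5 = 1/8*pi_s_1 + 3/16*pi_s_2 + 1/8*pi_s_3 + 1/16*pi_s_4 + 1/8*pi_s_5
with normalization: pi_s_1 + pi_s_2 + pi_s_3 + pi_s_4 + pi_s_5 = 1.

Using the first 4 balance equations plus normalization, the linear system A*pi = b is:
  [-15/16, 1/16, 1/4, 11/16, 1/8] . pi = 0
  [1/8, -11/16, 5/16, 1/8, 5/8] . pi = 0
  [5/16, 5/16, -3/4, 1/16, 1/16] . pi = 0
  [3/8, 1/8, 1/16, -15/16, 1/16] . pi = 0
  [1, 1, 1, 1, 1] . pi = 1

Solving yields:
  pi_s_1 = 1214/5953
  pi_s_2 = 1721/5953
  pi_s_3 = 1361/5953
  pi_s_4 = 859/5953
  pi_s_5 = 798/5953

Verification (pi * P):
  1214/5953*1/16 + 1721/5953*1/16 + 1361/5953*1/4 + 859/5953*11/16 + 798/5953*1/8 = 1214/5953 = pi_s_1  (ok)
  1214/5953*1/8 + 1721/5953*5/16 + 1361/5953*5/16 + 859/5953*1/8 + 798/5953*5/8 = 1721/5953 = pi_s_2  (ok)
  1214/5953*5/16 + 1721/5953*5/16 + 1361/5953*1/4 + 859/5953*1/16 + 798/5953*1/16 = 1361/5953 = pi_s_3  (ok)
  1214/5953*3/8 + 1721/5953*1/8 + 1361/5953*1/16 + 859/5953*1/16 + 798/5953*1/16 = 859/5953 = pi_s_4  (ok)
  1214/5953*1/8 + 1721/5953*3/16 + 1361/5953*1/8 + 859/5953*1/16 + 798/5953*1/8 = 798/5953 = pi_s_5  (ok)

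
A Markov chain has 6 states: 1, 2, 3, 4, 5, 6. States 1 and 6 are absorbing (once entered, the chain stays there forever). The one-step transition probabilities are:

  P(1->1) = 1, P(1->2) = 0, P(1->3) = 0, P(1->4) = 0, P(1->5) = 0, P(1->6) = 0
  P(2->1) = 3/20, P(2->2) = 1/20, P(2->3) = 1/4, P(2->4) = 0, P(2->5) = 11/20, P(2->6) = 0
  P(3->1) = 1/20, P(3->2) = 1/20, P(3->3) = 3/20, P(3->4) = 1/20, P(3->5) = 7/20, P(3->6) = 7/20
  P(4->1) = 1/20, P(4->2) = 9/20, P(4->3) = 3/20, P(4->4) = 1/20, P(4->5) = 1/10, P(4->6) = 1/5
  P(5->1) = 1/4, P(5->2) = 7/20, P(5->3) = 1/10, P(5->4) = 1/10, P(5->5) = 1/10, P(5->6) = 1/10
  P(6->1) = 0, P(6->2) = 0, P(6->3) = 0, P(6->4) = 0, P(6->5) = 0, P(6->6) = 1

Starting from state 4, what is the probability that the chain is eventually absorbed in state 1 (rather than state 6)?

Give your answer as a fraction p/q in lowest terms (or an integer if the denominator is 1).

Answer: 30374/65677

Derivation:
Let a_i = P(absorbed in 1 | start in state i).
Boundary conditions: a_1 = 1, a_6 = 0.
For each transient state i, a_i = sum_j P(i->j) * a_j:
  a_2 = 3/20*a_1 + 1/20*a_2 + 1/4*a_3 + 0*a_4 + 11/20*a_5 + 0*a_6
  a_3 = 1/20*a_1 + 1/20*a_2 + 3/20*a_3 + 1/20*a_4 + 7/20*a_5 + 7/20*a_6
  a_4 = 1/20*a_1 + 9/20*a_2 + 3/20*a_3 + 1/20*a_4 + 1/10*a_5 + 1/5*a_6
  a_5 = 1/4*a_1 + 7/20*a_2 + 1/10*a_3 + 1/10*a_4 + 1/10*a_5 + 1/10*a_6

Substituting a_1 = 1 and a_6 = 0, rearrange to (I - Q) a = r where r[i] = P(i -> 1):
  [19/20, -1/4, 0, -11/20] . (a_2, a_3, a_4, a_5) = 3/20
  [-1/20, 17/20, -1/20, -7/20] . (a_2, a_3, a_4, a_5) = 1/20
  [-9/20, -3/20, 19/20, -1/10] . (a_2, a_3, a_4, a_5) = 1/20
  [-7/20, -1/10, -1/10, 9/10] . (a_2, a_3, a_4, a_5) = 1/4

Solving yields:
  a_2 = 39845/65677
  a_3 = 24392/65677
  a_4 = 30374/65677
  a_5 = 39824/65677

Starting state is 4, so the absorption probability is a_4 = 30374/65677.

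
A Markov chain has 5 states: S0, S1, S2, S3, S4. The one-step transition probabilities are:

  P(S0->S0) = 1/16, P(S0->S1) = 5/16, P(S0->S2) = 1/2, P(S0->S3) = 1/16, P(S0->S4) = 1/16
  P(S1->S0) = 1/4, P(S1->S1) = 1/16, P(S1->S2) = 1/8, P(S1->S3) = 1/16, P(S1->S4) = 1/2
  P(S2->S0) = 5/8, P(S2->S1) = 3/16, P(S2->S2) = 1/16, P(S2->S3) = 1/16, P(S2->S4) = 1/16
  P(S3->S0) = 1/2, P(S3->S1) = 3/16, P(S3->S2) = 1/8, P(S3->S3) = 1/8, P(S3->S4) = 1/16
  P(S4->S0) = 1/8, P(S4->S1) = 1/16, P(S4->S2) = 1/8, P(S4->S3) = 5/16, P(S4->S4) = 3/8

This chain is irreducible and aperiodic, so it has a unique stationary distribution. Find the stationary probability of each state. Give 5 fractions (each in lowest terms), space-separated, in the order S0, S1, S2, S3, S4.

The stationary distribution satisfies pi = pi * P, i.e.:
  pi_S0 = 1/16*pi_S0 + 1/4*pi_S1 + 5/8*pi_S2 + 1/2*pi_S3 + 1/8*pi_S4
  pi_S1 = 5/16*pi_S0 + 1/16*pi_S1 + 3/16*pi_S2 + 3/16*pi_S3 + 1/16*pi_S4
  pi_S2 = 1/2*pi_S0 + 1/8*pi_S1 + 1/16*pi_S2 + 1/8*pi_S3 + 1/8*pi_S4
  pi_S3 = 1/16*pi_S0 + 1/16*pi_S1 + 1/16*pi_S2 + 1/8*pi_S3 + 5/16*pi_S4
  pi_S4 = 1/16*pi_S0 + 1/2*pi_S1 + 1/16*pi_S2 + 1/16*pi_S3 + 3/8*pi_S4
with normalization: pi_S0 + pi_S1 + pi_S2 + pi_S3 + pi_S4 = 1.

Using the first 4 balance equations plus normalization, the linear system A*pi = b is:
  [-15/16, 1/4, 5/8, 1/2, 1/8] . pi = 0
  [5/16, -15/16, 3/16, 3/16, 1/16] . pi = 0
  [1/2, 1/8, -15/16, 1/8, 1/8] . pi = 0
  [1/16, 1/16, 1/16, -7/8, 5/16] . pi = 0
  [1, 1, 1, 1, 1] . pi = 1

Solving yields:
  pi_S0 = 11797/41636
  pi_S1 = 14625/83272
  pi_S2 = 4531/20818
  pi_S3 = 359/2974
  pi_S4 = 2411/11896

Verification (pi * P):
  11797/41636*1/16 + 14625/83272*1/4 + 4531/20818*5/8 + 359/2974*1/2 + 2411/11896*1/8 = 11797/41636 = pi_S0  (ok)
  11797/41636*5/16 + 14625/83272*1/16 + 4531/20818*3/16 + 359/2974*3/16 + 2411/11896*1/16 = 14625/83272 = pi_S1  (ok)
  11797/41636*1/2 + 14625/83272*1/8 + 4531/20818*1/16 + 359/2974*1/8 + 2411/11896*1/8 = 4531/20818 = pi_S2  (ok)
  11797/41636*1/16 + 14625/83272*1/16 + 4531/20818*1/16 + 359/2974*1/8 + 2411/11896*5/16 = 359/2974 = pi_S3  (ok)
  11797/41636*1/16 + 14625/83272*1/2 + 4531/20818*1/16 + 359/2974*1/16 + 2411/11896*3/8 = 2411/11896 = pi_S4  (ok)

Answer: 11797/41636 14625/83272 4531/20818 359/2974 2411/11896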